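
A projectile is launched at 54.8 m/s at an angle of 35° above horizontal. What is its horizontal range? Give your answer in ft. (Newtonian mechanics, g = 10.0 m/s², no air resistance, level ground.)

R = v₀² × sin(2θ) / g = 54.8² × sin(2 × 35°) / 10.0 = 3003.04 × 0.939693 / 10.0 = 282.194 m
R = 282.194 m / 0.3048 = 925.8 ft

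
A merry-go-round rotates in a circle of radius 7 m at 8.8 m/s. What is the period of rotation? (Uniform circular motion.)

T = 2πr/v = 2π×7/8.8 = 5.0 s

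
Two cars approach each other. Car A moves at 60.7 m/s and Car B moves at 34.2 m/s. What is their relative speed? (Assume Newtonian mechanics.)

v_rel = v_A + v_B = 60.7 + 34.2 = 94.9 m/s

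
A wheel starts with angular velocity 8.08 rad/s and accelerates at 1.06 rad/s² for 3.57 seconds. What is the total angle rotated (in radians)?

θ = ω₀t + ½αt² = 8.08×3.57 + ½×1.06×3.57² = 35.6 rad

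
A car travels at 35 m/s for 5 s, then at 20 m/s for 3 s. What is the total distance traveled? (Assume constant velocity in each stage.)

d₁ = v₁t₁ = 35 × 5 = 175 m
d₂ = v₂t₂ = 20 × 3 = 60 m
d_total = 175 + 60 = 235 m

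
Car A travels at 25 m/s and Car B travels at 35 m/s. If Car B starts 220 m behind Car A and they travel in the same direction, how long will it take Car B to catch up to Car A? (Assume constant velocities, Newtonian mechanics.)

Relative speed: v_rel = 35 - 25 = 10 m/s
Time to catch: t = d₀/v_rel = 220/10 = 22.0 s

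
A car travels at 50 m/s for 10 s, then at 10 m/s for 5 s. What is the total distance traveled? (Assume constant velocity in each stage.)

d₁ = v₁t₁ = 50 × 10 = 500 m
d₂ = v₂t₂ = 10 × 5 = 50 m
d_total = 500 + 50 = 550 m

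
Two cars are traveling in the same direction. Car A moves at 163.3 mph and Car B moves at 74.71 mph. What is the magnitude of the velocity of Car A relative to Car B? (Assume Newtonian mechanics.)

v_rel = |v_A - v_B| = |163.3 - 74.71| = 88.59 mph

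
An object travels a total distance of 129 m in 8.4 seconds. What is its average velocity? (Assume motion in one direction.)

v_avg = Δd / Δt = 129 / 8.4 = 15.36 m/s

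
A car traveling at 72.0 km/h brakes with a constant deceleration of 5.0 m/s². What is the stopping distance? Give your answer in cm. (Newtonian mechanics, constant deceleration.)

v₀ = 72.0 km/h × 0.2777777777777778 = 20.0 m/s
d = v₀² / (2a) = 20.0² / (2 × 5.0) = 400.0 / 10.0 = 40.0 m
d = 40.0 m / 0.01 = 4000 cm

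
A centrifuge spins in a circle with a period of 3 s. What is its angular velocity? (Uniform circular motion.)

ω = 2π/T = 2π/3 = 2.0944 rad/s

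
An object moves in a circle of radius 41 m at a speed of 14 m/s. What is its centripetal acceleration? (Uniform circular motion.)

a_c = v²/r = 14²/41 = 196/41 = 4.78 m/s²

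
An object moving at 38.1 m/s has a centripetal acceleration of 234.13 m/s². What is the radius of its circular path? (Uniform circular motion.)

r = v²/a_c = 38.1²/234.13 = 6.2 m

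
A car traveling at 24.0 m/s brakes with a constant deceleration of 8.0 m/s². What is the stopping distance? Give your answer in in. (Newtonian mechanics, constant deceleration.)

d = v₀² / (2a) = 24.0² / (2 × 8.0) = 576.0 / 16.0 = 36.0 m
d = 36.0 m / 0.0254 = 1417 in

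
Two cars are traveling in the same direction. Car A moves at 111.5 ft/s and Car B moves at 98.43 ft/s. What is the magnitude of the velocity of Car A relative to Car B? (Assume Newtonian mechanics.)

v_rel = |v_A - v_B| = |111.5 - 98.43| = 13.07 ft/s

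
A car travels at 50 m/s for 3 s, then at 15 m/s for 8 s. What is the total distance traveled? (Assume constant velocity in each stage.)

d₁ = v₁t₁ = 50 × 3 = 150 m
d₂ = v₂t₂ = 15 × 8 = 120 m
d_total = 150 + 120 = 270 m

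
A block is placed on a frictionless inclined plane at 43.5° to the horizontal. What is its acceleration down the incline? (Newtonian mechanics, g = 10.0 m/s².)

a = g sin(θ) = 10.0 × sin(43.5°) = 10.0 × 0.6884 = 6.88 m/s²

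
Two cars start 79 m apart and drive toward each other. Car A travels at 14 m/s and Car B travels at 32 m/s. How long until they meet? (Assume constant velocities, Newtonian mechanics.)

Combined speed: v_combined = 14 + 32 = 46 m/s
Time to meet: t = d/v_combined = 79/46 = 1.72 s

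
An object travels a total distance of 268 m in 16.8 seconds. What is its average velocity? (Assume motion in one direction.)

v_avg = Δd / Δt = 268 / 16.8 = 15.95 m/s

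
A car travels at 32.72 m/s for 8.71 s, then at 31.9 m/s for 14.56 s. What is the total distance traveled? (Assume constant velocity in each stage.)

d₁ = v₁t₁ = 32.72 × 8.71 = 284.9912 m
d₂ = v₂t₂ = 31.9 × 14.56 = 464.464 m
d_total = 284.9912 + 464.464 = 749.46 m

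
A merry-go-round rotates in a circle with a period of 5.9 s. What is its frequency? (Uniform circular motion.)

f = 1/T = 1/5.9 = 0.1695 Hz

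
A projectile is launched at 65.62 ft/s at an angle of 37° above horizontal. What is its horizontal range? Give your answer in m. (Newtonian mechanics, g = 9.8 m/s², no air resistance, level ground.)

v₀ = 65.62 ft/s × 0.3048 = 20.001 m/s
R = v₀² × sin(2θ) / g = 20.001² × sin(2 × 37°) / 9.8 = 400.04 × 0.961262 / 9.8 = 39.24 m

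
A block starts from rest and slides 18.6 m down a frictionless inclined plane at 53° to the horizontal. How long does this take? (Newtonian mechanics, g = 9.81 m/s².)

a = g sin(θ) = 9.81 × sin(53°) = 7.8346 m/s²
t = √(2d/a) = √(2 × 18.6 / 7.8346) = 2.18 s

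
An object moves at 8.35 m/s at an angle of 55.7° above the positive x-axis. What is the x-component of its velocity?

vₓ = v cos(θ) = 8.35 × cos(55.7°) = 4.71 m/s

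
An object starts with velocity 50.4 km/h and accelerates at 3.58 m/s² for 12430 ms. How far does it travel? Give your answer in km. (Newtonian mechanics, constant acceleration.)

v₀ = 50.4 km/h × 0.2777777777777778 = 14.0 m/s
t = 12430 ms × 0.001 = 12.43 s
d = v₀ × t + ½ × a × t² = 14.0 × 12.43 + 0.5 × 3.58 × 12.43² = 450.584 m
d = 450.584 m / 1000.0 = 0.4506 km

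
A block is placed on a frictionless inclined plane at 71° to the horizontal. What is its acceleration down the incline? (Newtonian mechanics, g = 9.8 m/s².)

a = g sin(θ) = 9.8 × sin(71°) = 9.8 × 0.9455 = 9.27 m/s²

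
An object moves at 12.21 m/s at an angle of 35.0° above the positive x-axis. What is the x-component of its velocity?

vₓ = v cos(θ) = 12.21 × cos(35.0°) = 10.0 m/s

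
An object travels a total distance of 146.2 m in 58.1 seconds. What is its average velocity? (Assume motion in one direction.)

v_avg = Δd / Δt = 146.2 / 58.1 = 2.52 m/s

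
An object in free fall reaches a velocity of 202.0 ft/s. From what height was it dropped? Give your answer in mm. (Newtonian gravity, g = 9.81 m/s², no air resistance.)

v = 202.0 ft/s × 0.3048 = 61.5696 m/s
h = v² / (2g) = 61.5696² / (2 × 9.81) = 193.212 m
h = 193.212 m / 0.001 = 193200 mm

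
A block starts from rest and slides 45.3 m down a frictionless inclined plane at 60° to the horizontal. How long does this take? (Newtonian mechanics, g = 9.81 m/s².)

a = g sin(θ) = 9.81 × sin(60°) = 8.4957 m/s²
t = √(2d/a) = √(2 × 45.3 / 8.4957) = 3.27 s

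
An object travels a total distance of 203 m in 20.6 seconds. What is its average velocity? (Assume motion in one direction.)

v_avg = Δd / Δt = 203 / 20.6 = 9.85 m/s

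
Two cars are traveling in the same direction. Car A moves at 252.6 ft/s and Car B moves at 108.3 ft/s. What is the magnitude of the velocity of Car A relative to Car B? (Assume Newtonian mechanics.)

v_rel = |v_A - v_B| = |252.6 - 108.3| = 144.3 ft/s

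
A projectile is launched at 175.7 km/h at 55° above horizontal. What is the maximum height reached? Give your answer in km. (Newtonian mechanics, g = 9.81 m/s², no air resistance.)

v₀ = 175.7 km/h × 0.2777777777777778 = 48.8056 m/s
H = v₀² × sin²(θ) / (2g) = 48.8056² × sin(55°)² / (2 × 9.81) = 2381.99 × 0.67101 / 19.62 = 81.4648 m
H = 81.4648 m / 1000.0 = 0.08146 km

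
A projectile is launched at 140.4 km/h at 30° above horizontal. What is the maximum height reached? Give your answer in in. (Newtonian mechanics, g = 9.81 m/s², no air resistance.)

v₀ = 140.4 km/h × 0.2777777777777778 = 39.0 m/s
H = v₀² × sin²(θ) / (2g) = 39.0² × sin(30°)² / (2 × 9.81) = 1521.0 × 0.25 / 19.62 = 19.3807 m
H = 19.3807 m / 0.0254 = 763.0 in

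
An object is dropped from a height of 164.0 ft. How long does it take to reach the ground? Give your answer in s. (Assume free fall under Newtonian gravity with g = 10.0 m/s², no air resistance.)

h = 164.0 ft × 0.3048 = 49.9872 m
t = √(2h/g) = √(2 × 49.9872 / 10.0) = 3.162 s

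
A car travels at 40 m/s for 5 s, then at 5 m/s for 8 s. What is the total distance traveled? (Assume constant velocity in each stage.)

d₁ = v₁t₁ = 40 × 5 = 200 m
d₂ = v₂t₂ = 5 × 8 = 40 m
d_total = 200 + 40 = 240 m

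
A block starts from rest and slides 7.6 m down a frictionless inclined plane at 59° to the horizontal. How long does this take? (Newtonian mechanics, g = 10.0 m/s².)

a = g sin(θ) = 10.0 × sin(59°) = 8.5717 m/s²
t = √(2d/a) = √(2 × 7.6 / 8.5717) = 1.33 s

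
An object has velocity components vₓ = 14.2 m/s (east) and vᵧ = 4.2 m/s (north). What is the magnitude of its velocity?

|v| = √(vₓ² + vᵧ²) = √(14.2² + 4.2²) = √(219.28) = 14.81 m/s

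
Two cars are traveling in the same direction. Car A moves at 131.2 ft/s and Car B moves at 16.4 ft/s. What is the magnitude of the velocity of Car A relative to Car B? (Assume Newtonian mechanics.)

v_rel = |v_A - v_B| = |131.2 - 16.4| = 114.8 ft/s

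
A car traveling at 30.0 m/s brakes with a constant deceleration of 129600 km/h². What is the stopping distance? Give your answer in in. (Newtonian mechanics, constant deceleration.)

a = 129600 km/h² × 7.716049382716049e-05 = 10.0 m/s²
d = v₀² / (2a) = 30.0² / (2 × 10.0) = 900.0 / 20.0 = 45.0 m
d = 45.0 m / 0.0254 = 1772 in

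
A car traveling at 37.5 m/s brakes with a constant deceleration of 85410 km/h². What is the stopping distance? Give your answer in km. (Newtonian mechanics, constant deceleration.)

a = 85410 km/h² × 7.716049382716049e-05 = 6.59028 m/s²
d = v₀² / (2a) = 37.5² / (2 × 6.59028) = 1406.25 / 13.1806 = 106.691 m
d = 106.691 m / 1000.0 = 0.1067 km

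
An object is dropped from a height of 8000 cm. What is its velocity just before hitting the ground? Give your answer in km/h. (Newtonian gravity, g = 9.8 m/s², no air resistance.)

h = 8000 cm × 0.01 = 80.0 m
v = √(2gh) = √(2 × 9.8 × 80.0) = 39.598 m/s
v = 39.598 m/s / 0.2777777777777778 = 142.6 km/h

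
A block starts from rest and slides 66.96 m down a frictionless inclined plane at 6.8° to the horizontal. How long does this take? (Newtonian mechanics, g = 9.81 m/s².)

a = g sin(θ) = 9.81 × sin(6.8°) = 1.1615 m/s²
t = √(2d/a) = √(2 × 66.96 / 1.1615) = 10.74 s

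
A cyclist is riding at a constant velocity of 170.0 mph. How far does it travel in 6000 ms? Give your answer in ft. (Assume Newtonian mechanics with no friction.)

v = 170.0 mph × 0.44704 = 75.9968 m/s
t = 6000 ms × 0.001 = 6.0 s
d = v × t = 75.9968 × 6.0 = 455.981 m
d = 455.981 m / 0.3048 = 1496 ft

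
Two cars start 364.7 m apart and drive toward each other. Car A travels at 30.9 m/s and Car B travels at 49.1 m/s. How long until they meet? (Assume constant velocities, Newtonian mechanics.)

Combined speed: v_combined = 30.9 + 49.1 = 80.0 m/s
Time to meet: t = d/v_combined = 364.7/80.0 = 4.56 s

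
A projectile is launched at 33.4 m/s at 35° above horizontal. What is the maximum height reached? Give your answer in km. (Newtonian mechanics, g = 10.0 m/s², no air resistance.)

H = v₀² × sin²(θ) / (2g) = 33.4² × sin(35°)² / (2 × 10.0) = 1115.56 × 0.32899 / 20.0 = 18.3504 m
H = 18.3504 m / 1000.0 = 0.01835 km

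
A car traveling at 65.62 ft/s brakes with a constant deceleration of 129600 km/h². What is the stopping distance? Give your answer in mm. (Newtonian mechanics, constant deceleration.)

v₀ = 65.62 ft/s × 0.3048 = 20.001 m/s
a = 129600 km/h² × 7.716049382716049e-05 = 10.0 m/s²
d = v₀² / (2a) = 20.001² / (2 × 10.0) = 400.04 / 20.0 = 20.002 m
d = 20.002 m / 0.001 = 20000 mm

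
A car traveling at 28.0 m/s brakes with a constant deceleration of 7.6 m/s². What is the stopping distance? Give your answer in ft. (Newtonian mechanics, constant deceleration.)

d = v₀² / (2a) = 28.0² / (2 × 7.6) = 784.0 / 15.2 = 51.5789 m
d = 51.5789 m / 0.3048 = 169.2 ft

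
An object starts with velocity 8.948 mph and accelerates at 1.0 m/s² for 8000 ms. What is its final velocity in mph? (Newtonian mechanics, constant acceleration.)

v₀ = 8.948 mph × 0.44704 = 4.00011 m/s
t = 8000 ms × 0.001 = 8.0 s
v = v₀ + a × t = 4.00011 + 1.0 × 8.0 = 12.0001 m/s
v = 12.0001 m/s / 0.44704 = 26.84 mph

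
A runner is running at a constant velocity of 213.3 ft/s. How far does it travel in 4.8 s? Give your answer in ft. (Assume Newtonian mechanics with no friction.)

v = 213.3 ft/s × 0.3048 = 65.0138 m/s
d = v × t = 65.0138 × 4.8 = 312.066 m
d = 312.066 m / 0.3048 = 1024 ft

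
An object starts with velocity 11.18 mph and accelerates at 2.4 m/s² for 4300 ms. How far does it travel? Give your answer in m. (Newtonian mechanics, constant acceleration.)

v₀ = 11.18 mph × 0.44704 = 4.99791 m/s
t = 4300 ms × 0.001 = 4.3 s
d = v₀ × t + ½ × a × t² = 4.99791 × 4.3 + 0.5 × 2.4 × 4.3² = 43.68 m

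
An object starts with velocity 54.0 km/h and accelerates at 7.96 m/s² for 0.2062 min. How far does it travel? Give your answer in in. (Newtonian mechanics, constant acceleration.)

v₀ = 54.0 km/h × 0.2777777777777778 = 15.0 m/s
t = 0.2062 min × 60.0 = 12.372 s
d = v₀ × t + ½ × a × t² = 15.0 × 12.372 + 0.5 × 7.96 × 12.372² = 794.784 m
d = 794.784 m / 0.0254 = 31290 in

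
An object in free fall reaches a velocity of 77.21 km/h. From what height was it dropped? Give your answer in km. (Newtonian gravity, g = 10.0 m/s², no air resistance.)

v = 77.21 km/h × 0.2777777777777778 = 21.4472 m/s
h = v² / (2g) = 21.4472² / (2 × 10.0) = 22.9991 m
h = 22.9991 m / 1000.0 = 0.023 km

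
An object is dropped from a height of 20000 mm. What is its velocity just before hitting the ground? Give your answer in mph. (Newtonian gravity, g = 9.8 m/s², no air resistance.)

h = 20000 mm × 0.001 = 20.0 m
v = √(2gh) = √(2 × 9.8 × 20.0) = 19.799 m/s
v = 19.799 m/s / 0.44704 = 44.29 mph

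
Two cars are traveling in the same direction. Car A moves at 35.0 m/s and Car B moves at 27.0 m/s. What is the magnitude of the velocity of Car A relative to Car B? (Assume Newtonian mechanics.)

v_rel = |v_A - v_B| = |35.0 - 27.0| = 8.0 m/s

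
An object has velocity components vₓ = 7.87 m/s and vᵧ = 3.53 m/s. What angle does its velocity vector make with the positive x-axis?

θ = arctan(vᵧ/vₓ) = arctan(3.53/7.87) = 24.16°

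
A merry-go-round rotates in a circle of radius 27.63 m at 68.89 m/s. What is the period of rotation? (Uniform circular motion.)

T = 2πr/v = 2π×27.63/68.89 = 2.52 s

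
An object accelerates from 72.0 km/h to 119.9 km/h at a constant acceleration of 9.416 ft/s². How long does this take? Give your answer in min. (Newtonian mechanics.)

v₀ = 72.0 km/h × 0.2777777777777778 = 20.0 m/s
v = 119.9 km/h × 0.2777777777777778 = 33.3056 m/s
a = 9.416 ft/s² × 0.3048 = 2.87 m/s²
t = (v - v₀) / a = (33.3056 - 20.0) / 2.87 = 4.6361 s
t = 4.6361 s / 60.0 = 0.07727 min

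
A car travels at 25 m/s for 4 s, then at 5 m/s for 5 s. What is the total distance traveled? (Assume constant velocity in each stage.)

d₁ = v₁t₁ = 25 × 4 = 100 m
d₂ = v₂t₂ = 5 × 5 = 25 m
d_total = 100 + 25 = 125 m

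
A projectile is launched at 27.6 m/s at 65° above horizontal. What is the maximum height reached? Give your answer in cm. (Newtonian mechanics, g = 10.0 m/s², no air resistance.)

H = v₀² × sin²(θ) / (2g) = 27.6² × sin(65°)² / (2 × 10.0) = 761.76 × 0.821394 / 20.0 = 31.2853 m
H = 31.2853 m / 0.01 = 3129 cm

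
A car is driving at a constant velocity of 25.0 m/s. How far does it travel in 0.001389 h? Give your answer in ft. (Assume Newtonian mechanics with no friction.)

t = 0.001389 h × 3600.0 = 5.0004 s
d = v × t = 25.0 × 5.0004 = 125.01 m
d = 125.01 m / 0.3048 = 410.1 ft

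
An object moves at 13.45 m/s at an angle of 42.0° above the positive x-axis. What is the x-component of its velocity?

vₓ = v cos(θ) = 13.45 × cos(42.0°) = 10.0 m/s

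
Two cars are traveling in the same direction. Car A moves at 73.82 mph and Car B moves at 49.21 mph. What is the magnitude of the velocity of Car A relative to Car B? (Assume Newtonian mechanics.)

v_rel = |v_A - v_B| = |73.82 - 49.21| = 24.61 mph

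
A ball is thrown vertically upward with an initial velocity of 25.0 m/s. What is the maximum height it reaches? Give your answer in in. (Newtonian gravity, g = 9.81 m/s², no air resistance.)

h_max = v₀² / (2g) = 25.0² / (2 × 9.81) = 625.0 / 19.62 = 31.8552 m
h_max = 31.8552 m / 0.0254 = 1254 in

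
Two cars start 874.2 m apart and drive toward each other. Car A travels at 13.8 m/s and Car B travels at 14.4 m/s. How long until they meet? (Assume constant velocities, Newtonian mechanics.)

Combined speed: v_combined = 13.8 + 14.4 = 28.2 m/s
Time to meet: t = d/v_combined = 874.2/28.2 = 31.0 s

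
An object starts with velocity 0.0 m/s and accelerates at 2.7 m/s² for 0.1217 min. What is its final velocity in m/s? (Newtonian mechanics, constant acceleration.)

t = 0.1217 min × 60.0 = 7.302 s
v = v₀ + a × t = 0.0 + 2.7 × 7.302 = 19.72 m/s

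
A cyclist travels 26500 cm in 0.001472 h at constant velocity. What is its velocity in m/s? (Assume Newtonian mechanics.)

d = 26500 cm × 0.01 = 265.0 m
t = 0.001472 h × 3600.0 = 5.2992 s
v = d / t = 265.0 / 5.2992 = 50.01 m/s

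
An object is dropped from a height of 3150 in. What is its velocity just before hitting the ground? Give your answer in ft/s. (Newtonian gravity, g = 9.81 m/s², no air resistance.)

h = 3150 in × 0.0254 = 80.01 m
v = √(2gh) = √(2 × 9.81 × 80.01) = 39.6207 m/s
v = 39.6207 m/s / 0.3048 = 130.0 ft/s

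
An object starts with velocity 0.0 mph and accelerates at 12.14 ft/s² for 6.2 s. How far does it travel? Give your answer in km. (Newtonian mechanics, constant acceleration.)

v₀ = 0.0 mph × 0.44704 = 0.0 m/s
a = 12.14 ft/s² × 0.3048 = 3.70027 m/s²
d = v₀ × t + ½ × a × t² = 0.0 × 6.2 + 0.5 × 3.70027 × 6.2² = 71.1192 m
d = 71.1192 m / 1000.0 = 0.07112 km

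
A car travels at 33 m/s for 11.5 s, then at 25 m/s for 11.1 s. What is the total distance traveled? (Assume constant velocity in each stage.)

d₁ = v₁t₁ = 33 × 11.5 = 379.5 m
d₂ = v₂t₂ = 25 × 11.1 = 277.5 m
d_total = 379.5 + 277.5 = 657.0 m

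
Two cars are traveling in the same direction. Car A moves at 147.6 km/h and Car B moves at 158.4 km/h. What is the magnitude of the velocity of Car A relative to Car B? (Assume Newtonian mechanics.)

v_rel = |v_A - v_B| = |147.6 - 158.4| = 10.8 km/h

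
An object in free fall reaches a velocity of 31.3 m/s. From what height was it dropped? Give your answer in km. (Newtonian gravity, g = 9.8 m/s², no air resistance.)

h = v² / (2g) = 31.3² / (2 × 9.8) = 49.9842 m
h = 49.9842 m / 1000.0 = 0.04998 km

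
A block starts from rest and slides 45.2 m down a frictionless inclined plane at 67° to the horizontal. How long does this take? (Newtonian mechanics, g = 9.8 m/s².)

a = g sin(θ) = 9.8 × sin(67°) = 9.0209 m/s²
t = √(2d/a) = √(2 × 45.2 / 9.0209) = 3.17 s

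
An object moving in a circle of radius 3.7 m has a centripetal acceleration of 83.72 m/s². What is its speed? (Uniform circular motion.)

v = √(a_c × r) = √(83.72 × 3.7) = 17.6 m/s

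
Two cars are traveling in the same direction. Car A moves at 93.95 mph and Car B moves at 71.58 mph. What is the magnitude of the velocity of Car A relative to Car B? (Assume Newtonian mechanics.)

v_rel = |v_A - v_B| = |93.95 - 71.58| = 22.37 mph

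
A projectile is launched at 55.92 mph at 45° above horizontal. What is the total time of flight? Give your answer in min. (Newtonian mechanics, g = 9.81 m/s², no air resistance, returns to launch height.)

v₀ = 55.92 mph × 0.44704 = 24.9985 m/s
T = 2 × v₀ × sin(θ) / g = 2 × 24.9985 × sin(45°) / 9.81 = 2 × 24.9985 × 0.707107 / 9.81 = 3.60379 s
T = 3.60379 s / 60.0 = 0.06006 min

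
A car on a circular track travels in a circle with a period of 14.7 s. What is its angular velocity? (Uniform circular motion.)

ω = 2π/T = 2π/14.7 = 0.4274 rad/s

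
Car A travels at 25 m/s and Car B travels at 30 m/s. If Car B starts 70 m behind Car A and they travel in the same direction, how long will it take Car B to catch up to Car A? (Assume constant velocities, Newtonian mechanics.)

Relative speed: v_rel = 30 - 25 = 5 m/s
Time to catch: t = d₀/v_rel = 70/5 = 14.0 s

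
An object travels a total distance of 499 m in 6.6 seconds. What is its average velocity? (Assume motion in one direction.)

v_avg = Δd / Δt = 499 / 6.6 = 75.61 m/s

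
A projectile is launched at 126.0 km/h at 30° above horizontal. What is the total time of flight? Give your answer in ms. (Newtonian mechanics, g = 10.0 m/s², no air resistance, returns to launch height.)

v₀ = 126.0 km/h × 0.2777777777777778 = 35.0 m/s
T = 2 × v₀ × sin(θ) / g = 2 × 35.0 × sin(30°) / 10.0 = 2 × 35.0 × 0.5 / 10.0 = 3.5 s
T = 3.5 s / 0.001 = 3500 ms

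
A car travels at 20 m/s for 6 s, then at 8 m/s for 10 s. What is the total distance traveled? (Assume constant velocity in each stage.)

d₁ = v₁t₁ = 20 × 6 = 120 m
d₂ = v₂t₂ = 8 × 10 = 80 m
d_total = 120 + 80 = 200 m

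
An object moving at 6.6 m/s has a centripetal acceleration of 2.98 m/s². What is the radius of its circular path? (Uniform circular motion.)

r = v²/a_c = 6.6²/2.98 = 14.62 m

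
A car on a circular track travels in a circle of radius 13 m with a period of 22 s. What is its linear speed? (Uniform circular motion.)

v = 2πr/T = 2π×13/22 = 3.71 m/s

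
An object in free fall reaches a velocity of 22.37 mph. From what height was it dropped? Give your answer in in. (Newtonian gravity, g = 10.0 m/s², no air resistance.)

v = 22.37 mph × 0.44704 = 10.0003 m/s
h = v² / (2g) = 10.0003² / (2 × 10.0) = 5.0003 m
h = 5.0003 m / 0.0254 = 196.9 in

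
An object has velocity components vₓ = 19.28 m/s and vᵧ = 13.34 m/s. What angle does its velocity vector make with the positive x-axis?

θ = arctan(vᵧ/vₓ) = arctan(13.34/19.28) = 34.68°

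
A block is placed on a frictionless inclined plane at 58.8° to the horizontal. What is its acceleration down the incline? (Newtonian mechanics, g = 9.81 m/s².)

a = g sin(θ) = 9.81 × sin(58.8°) = 9.81 × 0.8554 = 8.39 m/s²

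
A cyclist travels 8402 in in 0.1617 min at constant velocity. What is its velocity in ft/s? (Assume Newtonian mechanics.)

d = 8402 in × 0.0254 = 213.411 m
t = 0.1617 min × 60.0 = 9.702 s
v = d / t = 213.411 / 9.702 = 21.9966 m/s
v = 21.9966 m/s / 0.3048 = 72.17 ft/s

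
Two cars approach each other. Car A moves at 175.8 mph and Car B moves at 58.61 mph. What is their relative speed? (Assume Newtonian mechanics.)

v_rel = v_A + v_B = 175.8 + 58.61 = 234.41 mph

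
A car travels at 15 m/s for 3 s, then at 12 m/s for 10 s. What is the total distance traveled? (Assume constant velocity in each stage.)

d₁ = v₁t₁ = 15 × 3 = 45 m
d₂ = v₂t₂ = 12 × 10 = 120 m
d_total = 45 + 120 = 165 m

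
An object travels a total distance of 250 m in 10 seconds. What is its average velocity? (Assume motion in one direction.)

v_avg = Δd / Δt = 250 / 10 = 25.0 m/s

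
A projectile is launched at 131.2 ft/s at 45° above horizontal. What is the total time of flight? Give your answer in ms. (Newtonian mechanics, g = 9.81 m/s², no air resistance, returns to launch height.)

v₀ = 131.2 ft/s × 0.3048 = 39.9898 m/s
T = 2 × v₀ × sin(θ) / g = 2 × 39.9898 × sin(45°) / 9.81 = 2 × 39.9898 × 0.707107 / 9.81 = 5.76495 s
T = 5.76495 s / 0.001 = 5765 ms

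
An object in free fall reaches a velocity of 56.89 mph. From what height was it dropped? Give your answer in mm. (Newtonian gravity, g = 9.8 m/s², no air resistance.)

v = 56.89 mph × 0.44704 = 25.4321 m/s
h = v² / (2g) = 25.4321² / (2 × 9.8) = 32.9996 m
h = 32.9996 m / 0.001 = 33000 mm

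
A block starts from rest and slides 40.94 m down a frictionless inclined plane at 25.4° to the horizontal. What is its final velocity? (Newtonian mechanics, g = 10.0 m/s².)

a = g sin(θ) = 10.0 × sin(25.4°) = 4.2894 m/s²
v = √(2ad) = √(2 × 4.2894 × 40.94) = 18.74 m/s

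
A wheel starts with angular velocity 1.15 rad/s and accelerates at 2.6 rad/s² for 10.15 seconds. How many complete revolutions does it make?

θ = ω₀t + ½αt² = 1.15×10.15 + ½×2.6×10.15² = 145.60175 rad
Total revolutions = θ/(2π) = 145.60175/(2π) = 23.17
Complete revolutions = ⌊23.17⌋ = 23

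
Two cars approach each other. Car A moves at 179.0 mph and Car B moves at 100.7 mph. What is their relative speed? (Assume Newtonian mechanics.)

v_rel = v_A + v_B = 179.0 + 100.7 = 279.7 mph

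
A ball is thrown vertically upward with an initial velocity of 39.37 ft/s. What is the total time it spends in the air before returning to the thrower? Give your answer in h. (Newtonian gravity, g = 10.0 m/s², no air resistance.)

v₀ = 39.37 ft/s × 0.3048 = 12.0 m/s
t_total = 2 × v₀ / g = 2 × 12.0 / 10.0 = 2.4 s
t_total = 2.4 s / 3600.0 = 0.0006667 h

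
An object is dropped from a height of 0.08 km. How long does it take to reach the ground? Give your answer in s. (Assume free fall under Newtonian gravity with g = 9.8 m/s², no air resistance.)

h = 0.08 km × 1000.0 = 80.0 m
t = √(2h/g) = √(2 × 80.0 / 9.8) = 4.041 s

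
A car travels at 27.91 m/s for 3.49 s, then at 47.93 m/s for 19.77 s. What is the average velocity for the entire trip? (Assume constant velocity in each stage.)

d₁ = v₁t₁ = 27.91 × 3.49 = 97.4059 m
d₂ = v₂t₂ = 47.93 × 19.77 = 947.5761 m
d_total = 1044.982 m, t_total = 23.26 s
v_avg = d_total/t_total = 1044.982/23.26 = 44.93 m/s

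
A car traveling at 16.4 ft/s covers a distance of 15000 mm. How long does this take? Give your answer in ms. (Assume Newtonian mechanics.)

d = 15000 mm × 0.001 = 15.0 m
v = 16.4 ft/s × 0.3048 = 4.99872 m/s
t = d / v = 15.0 / 4.99872 = 3.00077 s
t = 3.00077 s / 0.001 = 3001 ms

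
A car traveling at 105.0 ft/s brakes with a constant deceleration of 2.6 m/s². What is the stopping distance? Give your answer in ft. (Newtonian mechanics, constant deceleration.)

v₀ = 105.0 ft/s × 0.3048 = 32.004 m/s
d = v₀² / (2a) = 32.004² / (2 × 2.6) = 1024.26 / 5.2 = 196.973 m
d = 196.973 m / 0.3048 = 646.2 ft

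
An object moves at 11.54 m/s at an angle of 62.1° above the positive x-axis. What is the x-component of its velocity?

vₓ = v cos(θ) = 11.54 × cos(62.1°) = 5.4 m/s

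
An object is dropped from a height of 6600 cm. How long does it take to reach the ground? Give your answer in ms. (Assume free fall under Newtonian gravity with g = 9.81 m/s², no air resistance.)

h = 6600 cm × 0.01 = 66.0 m
t = √(2h/g) = √(2 × 66.0 / 9.81) = 3.6682 s
t = 3.6682 s / 0.001 = 3668 ms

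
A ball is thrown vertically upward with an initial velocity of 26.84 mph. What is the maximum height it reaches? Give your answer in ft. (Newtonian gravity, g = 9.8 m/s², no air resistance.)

v₀ = 26.84 mph × 0.44704 = 11.9986 m/s
h_max = v₀² / (2g) = 11.9986² / (2 × 9.8) = 143.966 / 19.6 = 7.3452 m
h_max = 7.3452 m / 0.3048 = 24.1 ft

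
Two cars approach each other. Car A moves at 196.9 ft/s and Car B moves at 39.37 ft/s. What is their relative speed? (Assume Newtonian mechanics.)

v_rel = v_A + v_B = 196.9 + 39.37 = 236.27 ft/s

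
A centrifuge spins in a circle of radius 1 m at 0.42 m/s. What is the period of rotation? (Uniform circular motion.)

T = 2πr/v = 2π×1/0.42 = 14.96 s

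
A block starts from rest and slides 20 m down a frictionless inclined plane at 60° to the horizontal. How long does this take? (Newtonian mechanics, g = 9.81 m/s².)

a = g sin(θ) = 9.81 × sin(60°) = 8.4957 m/s²
t = √(2d/a) = √(2 × 20 / 8.4957) = 2.17 s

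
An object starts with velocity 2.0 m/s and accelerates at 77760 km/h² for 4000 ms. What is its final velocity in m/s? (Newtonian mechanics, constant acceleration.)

a = 77760 km/h² × 7.716049382716049e-05 = 6.0 m/s²
t = 4000 ms × 0.001 = 4.0 s
v = v₀ + a × t = 2.0 + 6.0 × 4.0 = 26.0 m/s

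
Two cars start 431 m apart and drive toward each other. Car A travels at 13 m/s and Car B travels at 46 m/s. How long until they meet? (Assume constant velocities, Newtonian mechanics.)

Combined speed: v_combined = 13 + 46 = 59 m/s
Time to meet: t = d/v_combined = 431/59 = 7.31 s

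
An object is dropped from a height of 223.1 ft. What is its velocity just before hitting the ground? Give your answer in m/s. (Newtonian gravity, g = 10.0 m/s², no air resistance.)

h = 223.1 ft × 0.3048 = 68.0009 m
v = √(2gh) = √(2 × 10.0 × 68.0009) = 36.88 m/s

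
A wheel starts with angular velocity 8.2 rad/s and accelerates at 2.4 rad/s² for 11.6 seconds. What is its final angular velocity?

ω = ω₀ + αt = 8.2 + 2.4 × 11.6 = 36.04 rad/s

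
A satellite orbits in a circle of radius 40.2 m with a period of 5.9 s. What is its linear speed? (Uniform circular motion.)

v = 2πr/T = 2π×40.2/5.9 = 42.81 m/s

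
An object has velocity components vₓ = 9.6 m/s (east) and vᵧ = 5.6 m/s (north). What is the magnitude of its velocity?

|v| = √(vₓ² + vᵧ²) = √(9.6² + 5.6²) = √(123.52) = 11.11 m/s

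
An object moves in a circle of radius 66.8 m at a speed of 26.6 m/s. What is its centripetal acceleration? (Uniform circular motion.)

a_c = v²/r = 26.6²/66.8 = 707.56/66.8 = 10.59 m/s²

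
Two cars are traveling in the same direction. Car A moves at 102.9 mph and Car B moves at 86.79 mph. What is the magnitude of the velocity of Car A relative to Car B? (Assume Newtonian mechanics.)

v_rel = |v_A - v_B| = |102.9 - 86.79| = 16.11 mph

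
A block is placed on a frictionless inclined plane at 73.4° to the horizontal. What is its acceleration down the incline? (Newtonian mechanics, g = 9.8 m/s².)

a = g sin(θ) = 9.8 × sin(73.4°) = 9.8 × 0.9583 = 9.39 m/s²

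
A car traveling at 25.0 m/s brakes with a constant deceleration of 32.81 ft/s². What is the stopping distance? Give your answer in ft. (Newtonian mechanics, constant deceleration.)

a = 32.81 ft/s² × 0.3048 = 10.0005 m/s²
d = v₀² / (2a) = 25.0² / (2 × 10.0005) = 625.0 / 20.001 = 31.2484 m
d = 31.2484 m / 0.3048 = 102.5 ft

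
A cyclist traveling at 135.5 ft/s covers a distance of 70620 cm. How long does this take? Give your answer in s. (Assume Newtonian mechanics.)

d = 70620 cm × 0.01 = 706.2 m
v = 135.5 ft/s × 0.3048 = 41.3004 m/s
t = d / v = 706.2 / 41.3004 = 17.1 s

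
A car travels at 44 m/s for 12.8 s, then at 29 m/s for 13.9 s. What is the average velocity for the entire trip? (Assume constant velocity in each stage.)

d₁ = v₁t₁ = 44 × 12.8 = 563.2 m
d₂ = v₂t₂ = 29 × 13.9 = 403.1 m
d_total = 966.3 m, t_total = 26.7 s
v_avg = d_total/t_total = 966.3/26.7 = 36.19 m/s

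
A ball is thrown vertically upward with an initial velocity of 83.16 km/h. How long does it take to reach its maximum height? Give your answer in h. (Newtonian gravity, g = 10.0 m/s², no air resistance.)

v₀ = 83.16 km/h × 0.2777777777777778 = 23.1 m/s
t_up = v₀ / g = 23.1 / 10.0 = 2.31 s
t_up = 2.31 s / 3600.0 = 0.0006417 h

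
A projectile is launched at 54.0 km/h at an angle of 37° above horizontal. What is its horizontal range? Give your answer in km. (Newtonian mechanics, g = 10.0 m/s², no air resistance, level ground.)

v₀ = 54.0 km/h × 0.2777777777777778 = 15.0 m/s
R = v₀² × sin(2θ) / g = 15.0² × sin(2 × 37°) / 10.0 = 225.0 × 0.961262 / 10.0 = 21.6284 m
R = 21.6284 m / 1000.0 = 0.02163 km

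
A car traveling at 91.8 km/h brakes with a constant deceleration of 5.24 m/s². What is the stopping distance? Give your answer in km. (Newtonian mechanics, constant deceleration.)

v₀ = 91.8 km/h × 0.2777777777777778 = 25.5 m/s
d = v₀² / (2a) = 25.5² / (2 × 5.24) = 650.25 / 10.48 = 62.0468 m
d = 62.0468 m / 1000.0 = 0.06205 km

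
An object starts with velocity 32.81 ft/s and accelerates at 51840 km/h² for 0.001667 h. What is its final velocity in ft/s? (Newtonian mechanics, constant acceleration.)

v₀ = 32.81 ft/s × 0.3048 = 10.0005 m/s
a = 51840 km/h² × 7.716049382716049e-05 = 4.0 m/s²
t = 0.001667 h × 3600.0 = 6.0012 s
v = v₀ + a × t = 10.0005 + 4.0 × 6.0012 = 34.0053 m/s
v = 34.0053 m/s / 0.3048 = 111.6 ft/s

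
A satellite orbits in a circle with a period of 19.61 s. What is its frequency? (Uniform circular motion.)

f = 1/T = 1/19.61 = 0.051 Hz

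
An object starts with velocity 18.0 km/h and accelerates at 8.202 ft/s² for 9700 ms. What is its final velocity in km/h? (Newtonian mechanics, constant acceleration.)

v₀ = 18.0 km/h × 0.2777777777777778 = 5.0 m/s
a = 8.202 ft/s² × 0.3048 = 2.49997 m/s²
t = 9700 ms × 0.001 = 9.7 s
v = v₀ + a × t = 5.0 + 2.49997 × 9.7 = 29.2497 m/s
v = 29.2497 m/s / 0.2777777777777778 = 105.3 km/h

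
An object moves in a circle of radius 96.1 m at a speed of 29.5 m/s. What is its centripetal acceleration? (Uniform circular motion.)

a_c = v²/r = 29.5²/96.1 = 870.25/96.1 = 9.06 m/s²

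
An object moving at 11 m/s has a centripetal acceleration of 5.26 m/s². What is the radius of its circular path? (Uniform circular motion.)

r = v²/a_c = 11²/5.26 = 23.0 m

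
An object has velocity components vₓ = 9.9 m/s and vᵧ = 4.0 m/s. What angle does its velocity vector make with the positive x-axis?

θ = arctan(vᵧ/vₓ) = arctan(4.0/9.9) = 22.0°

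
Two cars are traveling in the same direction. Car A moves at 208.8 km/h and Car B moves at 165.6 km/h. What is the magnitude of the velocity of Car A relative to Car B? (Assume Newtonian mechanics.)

v_rel = |v_A - v_B| = |208.8 - 165.6| = 43.2 km/h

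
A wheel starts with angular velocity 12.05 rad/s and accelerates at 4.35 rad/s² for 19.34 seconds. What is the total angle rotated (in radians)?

θ = ω₀t + ½αt² = 12.05×19.34 + ½×4.35×19.34² = 1046.57 rad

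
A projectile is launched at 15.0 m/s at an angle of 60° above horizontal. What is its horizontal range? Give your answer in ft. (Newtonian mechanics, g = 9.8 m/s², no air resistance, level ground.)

R = v₀² × sin(2θ) / g = 15.0² × sin(2 × 60°) / 9.8 = 225.0 × 0.866025 / 9.8 = 19.8832 m
R = 19.8832 m / 0.3048 = 65.23 ft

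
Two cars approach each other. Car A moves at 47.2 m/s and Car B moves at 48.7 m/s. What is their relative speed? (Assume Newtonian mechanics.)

v_rel = v_A + v_B = 47.2 + 48.7 = 95.9 m/s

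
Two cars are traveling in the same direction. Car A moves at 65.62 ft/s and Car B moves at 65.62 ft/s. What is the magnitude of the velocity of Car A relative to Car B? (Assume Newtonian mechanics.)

v_rel = |v_A - v_B| = |65.62 - 65.62| = 0.0 ft/s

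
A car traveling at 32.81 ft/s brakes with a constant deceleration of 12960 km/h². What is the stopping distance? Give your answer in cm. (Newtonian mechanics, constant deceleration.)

v₀ = 32.81 ft/s × 0.3048 = 10.0005 m/s
a = 12960 km/h² × 7.716049382716049e-05 = 1.0 m/s²
d = v₀² / (2a) = 10.0005² / (2 × 1.0) = 100.01 / 2.0 = 50.005 m
d = 50.005 m / 0.01 = 5000 cm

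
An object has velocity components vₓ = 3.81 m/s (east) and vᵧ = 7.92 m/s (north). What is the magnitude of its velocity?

|v| = √(vₓ² + vᵧ²) = √(3.81² + 7.92²) = √(77.2425) = 8.79 m/s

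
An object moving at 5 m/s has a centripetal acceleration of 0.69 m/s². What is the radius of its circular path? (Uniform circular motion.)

r = v²/a_c = 5²/0.69 = 36.23 m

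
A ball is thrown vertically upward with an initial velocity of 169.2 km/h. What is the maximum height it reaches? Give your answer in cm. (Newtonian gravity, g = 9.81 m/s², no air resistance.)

v₀ = 169.2 km/h × 0.2777777777777778 = 47.0 m/s
h_max = v₀² / (2g) = 47.0² / (2 × 9.81) = 2209.0 / 19.62 = 112.589 m
h_max = 112.589 m / 0.01 = 11260 cm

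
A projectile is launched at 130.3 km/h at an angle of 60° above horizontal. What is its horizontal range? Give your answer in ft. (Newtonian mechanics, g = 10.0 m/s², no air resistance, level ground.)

v₀ = 130.3 km/h × 0.2777777777777778 = 36.1944 m/s
R = v₀² × sin(2θ) / g = 36.1944² × sin(2 × 60°) / 10.0 = 1310.03 × 0.866025 / 10.0 = 113.452 m
R = 113.452 m / 0.3048 = 372.2 ft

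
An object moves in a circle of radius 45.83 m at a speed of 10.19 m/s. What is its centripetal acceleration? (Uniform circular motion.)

a_c = v²/r = 10.19²/45.83 = 103.8361/45.83 = 2.27 m/s²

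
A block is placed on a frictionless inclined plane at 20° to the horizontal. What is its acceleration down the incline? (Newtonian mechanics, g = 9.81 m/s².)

a = g sin(θ) = 9.81 × sin(20°) = 9.81 × 0.342 = 3.36 m/s²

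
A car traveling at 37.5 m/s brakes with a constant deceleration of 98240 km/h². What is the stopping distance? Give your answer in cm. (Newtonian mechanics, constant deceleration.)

a = 98240 km/h² × 7.716049382716049e-05 = 7.58025 m/s²
d = v₀² / (2a) = 37.5² / (2 × 7.58025) = 1406.25 / 15.1605 = 92.7575 m
d = 92.7575 m / 0.01 = 9276 cm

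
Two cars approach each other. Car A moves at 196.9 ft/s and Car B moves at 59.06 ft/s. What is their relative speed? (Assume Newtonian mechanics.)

v_rel = v_A + v_B = 196.9 + 59.06 = 255.96 ft/s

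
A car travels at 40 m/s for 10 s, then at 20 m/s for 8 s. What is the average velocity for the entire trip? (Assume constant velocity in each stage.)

d₁ = v₁t₁ = 40 × 10 = 400 m
d₂ = v₂t₂ = 20 × 8 = 160 m
d_total = 560 m, t_total = 18 s
v_avg = d_total/t_total = 560/18 = 31.11 m/s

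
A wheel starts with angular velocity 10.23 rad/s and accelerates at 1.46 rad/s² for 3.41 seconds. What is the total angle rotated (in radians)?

θ = ω₀t + ½αt² = 10.23×3.41 + ½×1.46×3.41² = 43.37 rad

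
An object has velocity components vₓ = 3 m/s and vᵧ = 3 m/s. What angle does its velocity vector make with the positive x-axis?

θ = arctan(vᵧ/vₓ) = arctan(3/3) = 45.0°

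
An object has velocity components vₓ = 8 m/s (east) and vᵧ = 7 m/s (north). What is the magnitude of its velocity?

|v| = √(vₓ² + vᵧ²) = √(8² + 7²) = √(113) = 10.63 m/s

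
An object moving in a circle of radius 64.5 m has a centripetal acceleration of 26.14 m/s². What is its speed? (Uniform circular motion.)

v = √(a_c × r) = √(26.14 × 64.5) = 41.06 m/s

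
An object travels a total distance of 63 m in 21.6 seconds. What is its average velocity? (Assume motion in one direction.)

v_avg = Δd / Δt = 63 / 21.6 = 2.92 m/s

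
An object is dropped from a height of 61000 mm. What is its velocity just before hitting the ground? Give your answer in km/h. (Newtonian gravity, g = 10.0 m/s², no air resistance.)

h = 61000 mm × 0.001 = 61.0 m
v = √(2gh) = √(2 × 10.0 × 61.0) = 34.9285 m/s
v = 34.9285 m/s / 0.2777777777777778 = 125.7 km/h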